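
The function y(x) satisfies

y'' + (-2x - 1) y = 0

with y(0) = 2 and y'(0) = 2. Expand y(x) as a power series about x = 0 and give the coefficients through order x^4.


Ansatz: y(x) = sum_{n>=0} a_n x^n, so y'(x) = sum_{n>=1} n a_n x^(n-1) and y''(x) = sum_{n>=2} n(n-1) a_n x^(n-2).
Substitute into P(x) y'' + Q(x) y' + R(x) y = 0 with P(x) = 1, Q(x) = 0, R(x) = -2x - 1, and match powers of x.
Initial conditions: a_0 = 2, a_1 = 2.
Setting the coefficient of each power of x to zero and solving order by order (substituting the coefficients already found):
  x^0: 2 a_2 - a_0 = 0  ->  2 a_2 = a_0 = 2  ->  a_2 = 1
  x^1: 6 a_3 - a_1 - 2 a_0 = 0  ->  6 a_3 = a_1 + 2 a_0 = 6  ->  a_3 = 1
  x^2: 12 a_4 - a_2 - 2 a_1 = 0  ->  12 a_4 = a_2 + 2 a_1 = 5  ->  a_4 = 5/12
Truncated series: y(x) = 2 + 2 x + x^2 + x^3 + (5/12) x^4 + O(x^5).

a_0 = 2; a_1 = 2; a_2 = 1; a_3 = 1; a_4 = 5/12


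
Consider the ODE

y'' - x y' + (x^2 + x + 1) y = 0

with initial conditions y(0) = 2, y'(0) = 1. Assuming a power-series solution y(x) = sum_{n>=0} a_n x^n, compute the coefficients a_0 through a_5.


Ansatz: y(x) = sum_{n>=0} a_n x^n, so y'(x) = sum_{n>=1} n a_n x^(n-1) and y''(x) = sum_{n>=2} n(n-1) a_n x^(n-2).
Substitute into P(x) y'' + Q(x) y' + R(x) y = 0 with P(x) = 1, Q(x) = -x, R(x) = x^2 + x + 1, and match powers of x.
Initial conditions: a_0 = 2, a_1 = 1.
Setting the coefficient of each power of x to zero and solving order by order (substituting the coefficients already found):
  x^0: 2 a_2 + a_0 = 0  ->  2 a_2 = -a_0 = -2  ->  a_2 = -1
  x^1: 6 a_3 + a_0 = 0  ->  6 a_3 = -a_0 = -2  ->  a_3 = -1/3
  x^2: 12 a_4 - a_2 + a_1 + a_0 = 0  ->  12 a_4 = a_2 - a_1 - a_0 = -4  ->  a_4 = -1/3
  x^3: 20 a_5 - 2 a_3 + a_2 + a_1 = 0  ->  20 a_5 = 2 a_3 - a_2 - a_1 = -2/3  ->  a_5 = -1/30
Truncated series: y(x) = 2 + x - x^2 - (1/3) x^3 - (1/3) x^4 - (1/30) x^5 + O(x^6).

a_0 = 2; a_1 = 1; a_2 = -1; a_3 = -1/3; a_4 = -1/3; a_5 = -1/30


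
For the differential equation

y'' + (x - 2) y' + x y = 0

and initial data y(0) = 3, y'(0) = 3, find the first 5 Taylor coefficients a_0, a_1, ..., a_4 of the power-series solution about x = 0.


Ansatz: y(x) = sum_{n>=0} a_n x^n, so y'(x) = sum_{n>=1} n a_n x^(n-1) and y''(x) = sum_{n>=2} n(n-1) a_n x^(n-2).
Substitute into P(x) y'' + Q(x) y' + R(x) y = 0 with P(x) = 1, Q(x) = x - 2, R(x) = x, and match powers of x.
Initial conditions: a_0 = 3, a_1 = 3.
Setting the coefficient of each power of x to zero and solving order by order (substituting the coefficients already found):
  x^0: 2 a_2 - 2 a_1 = 0  ->  2 a_2 = 2 a_1 = 6  ->  a_2 = 3
  x^1: 6 a_3 - 4 a_2 + a_1 + a_0 = 0  ->  6 a_3 = 4 a_2 - a_1 - a_0 = 6  ->  a_3 = 1
  x^2: 12 a_4 - 6 a_3 + 2 a_2 + a_1 = 0  ->  12 a_4 = 6 a_3 - 2 a_2 - a_1 = -3  ->  a_4 = -1/4
Truncated series: y(x) = 3 + 3 x + 3 x^2 + x^3 - (1/4) x^4 + O(x^5).

a_0 = 3; a_1 = 3; a_2 = 3; a_3 = 1; a_4 = -1/4


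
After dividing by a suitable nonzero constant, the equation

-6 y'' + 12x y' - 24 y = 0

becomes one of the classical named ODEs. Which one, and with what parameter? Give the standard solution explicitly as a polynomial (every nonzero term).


All three coefficients share the factor -6; dividing through by -6 gives  y'' - 2x y' + 4 y = 0.
This matches the Hermite equation y'' - 2x y' + 2n y = 0 with 2n = 4, so n = 2; the polynomial solution is H_2(x).
With y = sum_k a_k x^k, matching x^k gives (k+2)(k+1) a_{k+2} = 2(k - n) a_k = 2(k - 2) a_k. The right side vanishes at k = 2, so the series with the parity of 2 terminates at degree 2.
Standard normalization: leading coefficient of H_n is 2^n, so a_2 = 2^2 = 4. Work downward with a_k = (k+1)(k+2) a_{k+2} / (2(k - n)):
  a_0 = (1)(2)(4) / (2(0 - 2)) = 8/(-4) = -2
Hence H_2(x) = 4 x^2 - 2.

H_2(x); series = 4 x^2 - 2


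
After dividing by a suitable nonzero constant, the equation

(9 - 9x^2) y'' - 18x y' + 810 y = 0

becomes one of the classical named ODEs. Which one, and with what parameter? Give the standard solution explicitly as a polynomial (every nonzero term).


All three coefficients share the factor 9; dividing through by 9 gives  (1 - x^2) y'' - 2x y' + 90 y = 0.
This matches the Legendre equation (1 - x^2) y'' - 2x y' + n(n+1) y = 0 (note the -2x y' term) with n(n+1) = 90, so n = 9; the polynomial solution is P_9(x).
With y = sum_k a_k x^k, matching x^k gives (k+2)(k+1) a_{k+2} = [k(k+1) - n(n+1)] a_k = (k - 9)(k + 10) a_k. The right side vanishes at k = 9, so the series with the parity of 9 terminates at degree 9.
Standard normalization (P_n(1) = 1): leading coefficient (2n)!/(2^n (n!)^2) = 6402373705728000/(512*131681894400) = 12155/128, so a_9 = 12155/128. Work downward with a_k = (k+1)(k+2) a_{k+2} / ((k - 9)(k + 10)):
  a_7 = (8)(9)(12155/128) / ((7 - 9)(7 + 10)) = (109395/16)/(-34) = -6435/32
  a_5 = (6)(7)(-6435/32) / ((5 - 9)(5 + 10)) = (-135135/16)/(-60) = 9009/64
  a_3 = (4)(5)(9009/64) / ((3 - 9)(3 + 10)) = (45045/16)/(-78) = -1155/32
  a_1 = (2)(3)(-1155/32) / ((1 - 9)(1 + 10)) = (-3465/16)/(-88) = 315/128
Hence P_9(x) = 12155 x^9/128 - 6435 x^7/32 + 9009 x^5/64 - 1155 x^3/32 + 315 x/128.

P_9(x); series = 12155 x^9/128 - 6435 x^7/32 + 9009 x^5/64 - 1155 x^3/32 + 315 x/128


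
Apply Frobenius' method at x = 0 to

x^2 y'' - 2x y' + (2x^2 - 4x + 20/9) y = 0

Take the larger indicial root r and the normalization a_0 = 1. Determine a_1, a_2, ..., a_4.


Write in Frobenius form y'' + (p(x)/x) y' + (q(x)/x^2) y = 0:
  p(x) = -2,  q(x) = 2x^2 - 4x + 20/9.
Indicial equation: r(r-1) + (-2) r + (20/9) = 0 -> roots r_1 = 5/3, r_2 = 4/3.
Take r = r_1 = 5/3. Let y(x) = x^r sum_{n>=0} a_n x^n with a_0 = 1.
Substitute y = x^r sum a_n x^n and match x^{r+n}. The recurrence is
  D(n) a_n - 4 a_{n-1} + 2 a_{n-2} = 0,  where D(n) = (r+n)(r+n-1) + (-2)(r+n) + (20/9).
  a_n = [4 a_{n-1} - 2 a_{n-2}] / D(n).
Since the indicial polynomial factors as (r - r_1)(r - r_2), D(n) = (r_1 + n - r_1)(r_1 + n - r_2) = n(n + 1/3).
Evaluating step by step (a_0 = 1):
  n = 1: D(1) = 1(1 + 1/3) = 4/3; numerator = 4(1) = 4; a_1 = (4)/(4/3) = 3
  n = 2: D(2) = 2(2 + 1/3) = 14/3; numerator = 4(3) - 2(1) = 10; a_2 = (10)/(14/3) = 15/7
  n = 3: D(3) = 3(3 + 1/3) = 10; numerator = 4(15/7) - 2(3) = 18/7; a_3 = (18/7)/(10) = 9/35
  n = 4: D(4) = 4(4 + 1/3) = 52/3; numerator = 4(9/35) - 2(15/7) = -114/35; a_4 = (-114/35)/(52/3) = -171/910

r = 5/3; a_0 = 1; a_1 = 3; a_2 = 15/7; a_3 = 9/35; a_4 = -171/910


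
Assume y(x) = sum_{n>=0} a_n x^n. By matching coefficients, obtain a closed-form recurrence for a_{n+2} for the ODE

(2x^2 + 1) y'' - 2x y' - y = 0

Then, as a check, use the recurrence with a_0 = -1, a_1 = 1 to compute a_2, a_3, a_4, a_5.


Substitute y = sum_n a_n x^n.
(1 + 2 x^2) y'' contributes (n+2)(n+1) a_{n+2} + 2 n(n-1) a_n at x^n.
-2 x y'(x) contributes -2 n a_n at x^n.
-y(x) contributes -1 a_n at x^n.
Matching x^n: (n+2)(n+1) a_{n+2} + (2 n(n-1) - 2 n - 1) a_n = 0.
Thus a_{n+2} = (-2 n(n-1) + 2 n + 1) / ((n+1)(n+2)) * a_n.

Check with a_0 = -1, a_1 = 1 (apply the recurrence for n = 0, 1, 2, 3): a_0 = -1, a_1 = 1, a_2 = -1/2, a_3 = 1/2, a_4 = -1/24, a_5 = -1/8.

a_(n+2) = (-2 n(n-1) + 2 n + 1) / ((n+1)(n+2)) * a_n; check: a_0 = -1, a_1 = 1, a_2 = -1/2, a_3 = 1/2, a_4 = -1/24, a_5 = -1/8


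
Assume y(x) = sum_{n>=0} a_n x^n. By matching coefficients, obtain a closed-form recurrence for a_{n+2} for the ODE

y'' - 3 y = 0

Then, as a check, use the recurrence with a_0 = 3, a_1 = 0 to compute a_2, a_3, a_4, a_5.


Substitute y = sum_n a_n x^n into y'' + (const) y = 0.
y''(x) = sum_{n>=0} (n+2)(n+1) a_{n+2} x^n.
The ODE becomes sum_n [(n+2)(n+1) a_{n+2} - 3 a_n] x^n = 0.
Setting each coefficient to zero gives the recurrence:
  (n+2)(n+1) a_{n+2} - 3 a_n = 0,
  a_{n+2} = 3 / ((n+1)(n+2)) a_n.

Check with a_0 = 3, a_1 = 0 (apply the recurrence for n = 0, 1, 2, 3): a_0 = 3, a_1 = 0, a_2 = 9/2, a_3 = 0, a_4 = 9/8, a_5 = 0.

a_{n+2} = 3/((n+1)(n+2)) * a_n; check: a_0 = 3, a_1 = 0, a_2 = 9/2, a_3 = 0, a_4 = 9/8, a_5 = 0


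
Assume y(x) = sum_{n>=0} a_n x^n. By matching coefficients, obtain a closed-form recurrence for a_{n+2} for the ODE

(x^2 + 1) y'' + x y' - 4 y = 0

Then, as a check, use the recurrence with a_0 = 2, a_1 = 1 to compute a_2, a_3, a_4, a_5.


Substitute y = sum_n a_n x^n.
(1 + 1 x^2) y'' contributes (n+2)(n+1) a_{n+2} + n(n-1) a_n at x^n.
x y'(x) contributes n a_n at x^n.
-4 y(x) contributes -4 a_n at x^n.
Matching x^n: (n+2)(n+1) a_{n+2} + (n(n-1) + n - 4) a_n = 0.
Thus a_{n+2} = (-n(n-1) - n + 4) / ((n+1)(n+2)) * a_n.

Check with a_0 = 2, a_1 = 1 (apply the recurrence for n = 0, 1, 2, 3): a_0 = 2, a_1 = 1, a_2 = 4, a_3 = 1/2, a_4 = 0, a_5 = -1/8.

a_(n+2) = (-n(n-1) - n + 4) / ((n+1)(n+2)) * a_n; check: a_0 = 2, a_1 = 1, a_2 = 4, a_3 = 1/2, a_4 = 0, a_5 = -1/8


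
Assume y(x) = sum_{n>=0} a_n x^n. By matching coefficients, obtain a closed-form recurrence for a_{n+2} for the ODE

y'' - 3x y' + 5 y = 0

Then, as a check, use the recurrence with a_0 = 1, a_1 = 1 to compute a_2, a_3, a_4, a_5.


Substitute y = sum_n a_n x^n.
y''(x) has coefficient (n+2)(n+1) a_{n+2} at x^n;
-3 x y'(x) has coefficient -3 n a_n at x^n (shift);
5 y(x) has coefficient 5 a_n at x^n.
Matching x^n: (n+2)(n+1) a_{n+2} + (-3n + 5) a_n = 0.
Thus a_{n+2} = (3n - 5) / ((n+1)(n+2)) * a_n.

Check with a_0 = 1, a_1 = 1 (apply the recurrence for n = 0, 1, 2, 3): a_0 = 1, a_1 = 1, a_2 = -5/2, a_3 = -1/3, a_4 = -5/24, a_5 = -1/15.

a_(n+2) = (3n - 5) / ((n+1)(n+2)) * a_n; check: a_0 = 1, a_1 = 1, a_2 = -5/2, a_3 = -1/3, a_4 = -5/24, a_5 = -1/15


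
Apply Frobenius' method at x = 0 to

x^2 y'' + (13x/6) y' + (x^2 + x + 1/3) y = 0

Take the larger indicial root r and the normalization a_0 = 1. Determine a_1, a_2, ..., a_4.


Write in Frobenius form y'' + (p(x)/x) y' + (q(x)/x^2) y = 0:
  p(x) = 13/6,  q(x) = x^2 + x + 1/3.
Indicial equation: r(r-1) + (13/6) r + (1/3) = 0 -> roots r_1 = -1/2, r_2 = -2/3.
Take r = r_1 = -1/2. Let y(x) = x^r sum_{n>=0} a_n x^n with a_0 = 1.
Substitute y = x^r sum a_n x^n and match x^{r+n}. The recurrence is
  D(n) a_n + 1 a_{n-1} + 1 a_{n-2} = 0,  where D(n) = (r+n)(r+n-1) + (13/6)(r+n) + (1/3).
  a_n = [-1 a_{n-1} - 1 a_{n-2}] / D(n).
Since the indicial polynomial factors as (r - r_1)(r - r_2), D(n) = (r_1 + n - r_1)(r_1 + n - r_2) = n(n + 1/6).
Evaluating step by step (a_0 = 1):
  n = 1: D(1) = 1(1 + 1/6) = 7/6; numerator = -1(1) = -1; a_1 = (-1)/(7/6) = -6/7
  n = 2: D(2) = 2(2 + 1/6) = 13/3; numerator = -1(-6/7) - 1(1) = -1/7; a_2 = (-1/7)/(13/3) = -3/91
  n = 3: D(3) = 3(3 + 1/6) = 19/2; numerator = -1(-3/91) - 1(-6/7) = 81/91; a_3 = (81/91)/(19/2) = 162/1729
  n = 4: D(4) = 4(4 + 1/6) = 50/3; numerator = -1(162/1729) - 1(-3/91) = -15/247; a_4 = (-15/247)/(50/3) = -9/2470

r = -1/2; a_0 = 1; a_1 = -6/7; a_2 = -3/91; a_3 = 162/1729; a_4 = -9/2470


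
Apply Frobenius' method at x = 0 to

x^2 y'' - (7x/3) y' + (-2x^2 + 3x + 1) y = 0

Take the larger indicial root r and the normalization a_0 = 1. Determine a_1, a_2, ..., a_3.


Write in Frobenius form y'' + (p(x)/x) y' + (q(x)/x^2) y = 0:
  p(x) = -7/3,  q(x) = -2x^2 + 3x + 1.
Indicial equation: r(r-1) + (-7/3) r + (1) = 0 -> roots r_1 = 3, r_2 = 1/3.
Take r = r_1 = 3. Let y(x) = x^r sum_{n>=0} a_n x^n with a_0 = 1.
Substitute y = x^r sum a_n x^n and match x^{r+n}. The recurrence is
  D(n) a_n + 3 a_{n-1} - 2 a_{n-2} = 0,  where D(n) = (r+n)(r+n-1) + (-7/3)(r+n) + (1).
  a_n = [-3 a_{n-1} + 2 a_{n-2}] / D(n).
Since the indicial polynomial factors as (r - r_1)(r - r_2), D(n) = (r_1 + n - r_1)(r_1 + n - r_2) = n(n + 8/3).
Evaluating step by step (a_0 = 1):
  n = 1: D(1) = 1(1 + 8/3) = 11/3; numerator = -3(1) = -3; a_1 = (-3)/(11/3) = -9/11
  n = 2: D(2) = 2(2 + 8/3) = 28/3; numerator = -3(-9/11) + 2(1) = 49/11; a_2 = (49/11)/(28/3) = 21/44
  n = 3: D(3) = 3(3 + 8/3) = 17; numerator = -3(21/44) + 2(-9/11) = -135/44; a_3 = (-135/44)/(17) = -135/748

r = 3; a_0 = 1; a_1 = -9/11; a_2 = 21/44; a_3 = -135/748


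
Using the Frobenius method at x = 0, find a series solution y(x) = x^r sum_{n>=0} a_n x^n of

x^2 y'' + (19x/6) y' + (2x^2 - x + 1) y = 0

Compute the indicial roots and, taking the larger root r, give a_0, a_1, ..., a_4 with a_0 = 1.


Write in Frobenius form y'' + (p(x)/x) y' + (q(x)/x^2) y = 0:
  p(x) = 19/6,  q(x) = 2x^2 - x + 1.
Indicial equation: r(r-1) + (19/6) r + (1) = 0 -> roots r_1 = -2/3, r_2 = -3/2.
Take r = r_1 = -2/3. Let y(x) = x^r sum_{n>=0} a_n x^n with a_0 = 1.
Substitute y = x^r sum a_n x^n and match x^{r+n}. The recurrence is
  D(n) a_n - 1 a_{n-1} + 2 a_{n-2} = 0,  where D(n) = (r+n)(r+n-1) + (19/6)(r+n) + (1).
  a_n = [1 a_{n-1} - 2 a_{n-2}] / D(n).
Since the indicial polynomial factors as (r - r_1)(r - r_2), D(n) = (r_1 + n - r_1)(r_1 + n - r_2) = n(n + 5/6).
Evaluating step by step (a_0 = 1):
  n = 1: D(1) = 1(1 + 5/6) = 11/6; numerator = 1(1) = 1; a_1 = (1)/(11/6) = 6/11
  n = 2: D(2) = 2(2 + 5/6) = 17/3; numerator = 1(6/11) - 2(1) = -16/11; a_2 = (-16/11)/(17/3) = -48/187
  n = 3: D(3) = 3(3 + 5/6) = 23/2; numerator = 1(-48/187) - 2(6/11) = -252/187; a_3 = (-252/187)/(23/2) = -504/4301
  n = 4: D(4) = 4(4 + 5/6) = 58/3; numerator = 1(-504/4301) - 2(-48/187) = 1704/4301; a_4 = (1704/4301)/(58/3) = 2556/124729

r = -2/3; a_0 = 1; a_1 = 6/11; a_2 = -48/187; a_3 = -504/4301; a_4 = 2556/124729


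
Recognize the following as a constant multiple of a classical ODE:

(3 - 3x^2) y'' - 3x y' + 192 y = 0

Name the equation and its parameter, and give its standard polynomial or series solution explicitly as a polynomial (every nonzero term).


All three coefficients share the factor 3; dividing through by 3 gives  (1 - x^2) y'' - x y' + 64 y = 0.
This matches the Chebyshev equation (1 - x^2) y'' - x y' + n^2 y = 0 (note the -x y' term, not -2x y') with n^2 = 64, so n = 8; the polynomial solution is T_8(x).
With y = sum_k a_k x^k, matching x^k gives (k+2)(k+1) a_{k+2} = (k^2 - n^2) a_k = (k - 8)(k + 8) a_k. The right side vanishes at k = 8, so the series with the parity of 8 terminates at degree 8.
Standard normalization: leading coefficient of T_n is 2^(n-1), so a_8 = 2^7 = 128. Work downward with a_k = (k+1)(k+2) a_{k+2} / ((k - 8)(k + 8)):
  a_6 = (7)(8)(128) / ((6 - 8)(6 + 8)) = 7168/(-28) = -256
  a_4 = (5)(6)(-256) / ((4 - 8)(4 + 8)) = -7680/(-48) = 160
  a_2 = (3)(4)(160) / ((2 - 8)(2 + 8)) = 1920/(-60) = -32
  a_0 = (1)(2)(-32) / ((0 - 8)(0 + 8)) = -64/(-64) = 1
Hence T_8(x) = 128 x^8 - 256 x^6 + 160 x^4 - 32 x^2 + 1.

T_8(x); series = 128 x^8 - 256 x^6 + 160 x^4 - 32 x^2 + 1


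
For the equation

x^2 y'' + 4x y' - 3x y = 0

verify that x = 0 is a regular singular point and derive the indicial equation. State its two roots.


Divide by x^2 to reach normal form y'' + P_1(x) y' + P_2(x) y = 0 with P_1(x) = 4/x and P_2(x) = -3/x.
x = 0 is a singular point because the y'-coefficient 4/x has a pole at x = 0 and the y-coefficient -3/x has a pole at x = 0.
It is a regular singular point because x P_1(x) = p(x) = 4 and x^2 P_2(x) = q(x) = -3x are polynomials, hence analytic at x = 0.
p(0) = 4,  q(0) = 0.
Indicial equation: r(r-1) + p(0) r + q(0) = 0, i.e. r^2 + (p(0) - 1) r + q(0) = 0, i.e. r^2 + 3 r = 0.
Discriminant: (3)^2 - 4(0) = 9, so r = (-3 ± 3)/2.
Solving: r_1 = 0, r_2 = -3.

indicial: r^2 + 3 r = 0; roots r_1 = 0, r_2 = -3


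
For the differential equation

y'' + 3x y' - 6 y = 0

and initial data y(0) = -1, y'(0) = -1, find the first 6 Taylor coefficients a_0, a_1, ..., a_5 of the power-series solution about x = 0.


Ansatz: y(x) = sum_{n>=0} a_n x^n, so y'(x) = sum_{n>=1} n a_n x^(n-1) and y''(x) = sum_{n>=2} n(n-1) a_n x^(n-2).
Substitute into P(x) y'' + Q(x) y' + R(x) y = 0 with P(x) = 1, Q(x) = 3x, R(x) = -6, and match powers of x.
Initial conditions: a_0 = -1, a_1 = -1.
Setting the coefficient of each power of x to zero and solving order by order (substituting the coefficients already found):
  x^0: 2 a_2 - 6 a_0 = 0  ->  2 a_2 = 6 a_0 = -6  ->  a_2 = -3
  x^1: 6 a_3 - 3 a_1 = 0  ->  6 a_3 = 3 a_1 = -3  ->  a_3 = -1/2
  x^2: 12 a_4 = 0  ->  a_4 = 0
  x^3: 20 a_5 + 3 a_3 = 0  ->  20 a_5 = -3 a_3 = 3/2  ->  a_5 = 3/40
Truncated series: y(x) = -1 - x - 3 x^2 - (1/2) x^3 + (3/40) x^5 + O(x^6).

a_0 = -1; a_1 = -1; a_2 = -3; a_3 = -1/2; a_4 = 0; a_5 = 3/40


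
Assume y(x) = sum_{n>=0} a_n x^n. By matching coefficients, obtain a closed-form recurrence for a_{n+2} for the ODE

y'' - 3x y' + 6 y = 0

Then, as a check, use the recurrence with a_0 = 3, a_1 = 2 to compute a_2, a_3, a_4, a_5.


Substitute y = sum_n a_n x^n.
y''(x) has coefficient (n+2)(n+1) a_{n+2} at x^n;
-3 x y'(x) has coefficient -3 n a_n at x^n (shift);
6 y(x) has coefficient 6 a_n at x^n.
Matching x^n: (n+2)(n+1) a_{n+2} + (-3n + 6) a_n = 0.
Thus a_{n+2} = (3n - 6) / ((n+1)(n+2)) * a_n.

Check with a_0 = 3, a_1 = 2 (apply the recurrence for n = 0, 1, 2, 3): a_0 = 3, a_1 = 2, a_2 = -9, a_3 = -1, a_4 = 0, a_5 = -3/20.

a_(n+2) = (3n - 6) / ((n+1)(n+2)) * a_n; check: a_0 = 3, a_1 = 2, a_2 = -9, a_3 = -1, a_4 = 0, a_5 = -3/20


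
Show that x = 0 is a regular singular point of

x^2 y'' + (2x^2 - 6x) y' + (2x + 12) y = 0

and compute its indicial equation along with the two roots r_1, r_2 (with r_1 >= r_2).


Divide by x^2 to reach normal form y'' + P_1(x) y' + P_2(x) y = 0 with P_1(x) = 2 - 6/x and P_2(x) = 2/x + 12/x^2.
x = 0 is a singular point because the y'-coefficient 2 - 6/x has a pole at x = 0 and the y-coefficient 2/x + 12/x^2 has a pole at x = 0.
It is a regular singular point because x P_1(x) = p(x) = 2x - 6 and x^2 P_2(x) = q(x) = 2x + 12 are polynomials, hence analytic at x = 0.
p(0) = -6,  q(0) = 12.
Indicial equation: r(r-1) + p(0) r + q(0) = 0, i.e. r^2 + (p(0) - 1) r + q(0) = 0, i.e. r^2 - 7 r + 12 = 0.
Discriminant: (-7)^2 - 4(12) = 1, so r = (7 ± 1)/2.
Solving: r_1 = 4, r_2 = 3.

indicial: r^2 - 7 r + 12 = 0; roots r_1 = 4, r_2 = 3


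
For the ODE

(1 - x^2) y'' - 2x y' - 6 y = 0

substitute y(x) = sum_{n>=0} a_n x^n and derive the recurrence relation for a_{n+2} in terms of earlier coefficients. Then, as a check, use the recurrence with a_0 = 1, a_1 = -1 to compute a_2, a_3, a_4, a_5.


Substitute y = sum_n a_n x^n.
(1 - 1 x^2) y'' contributes (n+2)(n+1) a_{n+2} - n(n-1) a_n at x^n.
-2 x y'(x) contributes -2 n a_n at x^n.
-6 y(x) contributes -6 a_n at x^n.
Matching x^n: (n+2)(n+1) a_{n+2} + (-n(n-1) - 2 n - 6) a_n = 0.
Thus a_{n+2} = (n(n-1) + 2 n + 6) / ((n+1)(n+2)) * a_n.

Check with a_0 = 1, a_1 = -1 (apply the recurrence for n = 0, 1, 2, 3): a_0 = 1, a_1 = -1, a_2 = 3, a_3 = -4/3, a_4 = 3, a_5 = -6/5.

a_(n+2) = (n(n-1) + 2 n + 6) / ((n+1)(n+2)) * a_n; check: a_0 = 1, a_1 = -1, a_2 = 3, a_3 = -4/3, a_4 = 3, a_5 = -6/5


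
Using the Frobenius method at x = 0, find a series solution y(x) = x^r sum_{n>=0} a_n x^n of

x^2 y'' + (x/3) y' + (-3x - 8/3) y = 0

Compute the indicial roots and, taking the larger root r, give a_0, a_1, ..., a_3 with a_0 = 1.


Write in Frobenius form y'' + (p(x)/x) y' + (q(x)/x^2) y = 0:
  p(x) = 1/3,  q(x) = -3x - 8/3.
Indicial equation: r(r-1) + (1/3) r + (-8/3) = 0 -> roots r_1 = 2, r_2 = -4/3.
Take r = r_1 = 2. Let y(x) = x^r sum_{n>=0} a_n x^n with a_0 = 1.
Substitute y = x^r sum a_n x^n and match x^{r+n}. The recurrence is
  D(n) a_n - 3 a_{n-1} = 0,  where D(n) = (r+n)(r+n-1) + (1/3)(r+n) + (-8/3).
  a_n = 3 / D(n) * a_{n-1}.
Since the indicial polynomial factors as (r - r_1)(r - r_2), D(n) = (r_1 + n - r_1)(r_1 + n - r_2) = n(n + 10/3).
Evaluating step by step (a_0 = 1):
  n = 1: D(1) = 1(1 + 10/3) = 13/3; numerator = 3(1) = 3; a_1 = (3)/(13/3) = 9/13
  n = 2: D(2) = 2(2 + 10/3) = 32/3; numerator = 3(9/13) = 27/13; a_2 = (27/13)/(32/3) = 81/416
  n = 3: D(3) = 3(3 + 10/3) = 19; numerator = 3(81/416) = 243/416; a_3 = (243/416)/(19) = 243/7904

r = 2; a_0 = 1; a_1 = 9/13; a_2 = 81/416; a_3 = 243/7904


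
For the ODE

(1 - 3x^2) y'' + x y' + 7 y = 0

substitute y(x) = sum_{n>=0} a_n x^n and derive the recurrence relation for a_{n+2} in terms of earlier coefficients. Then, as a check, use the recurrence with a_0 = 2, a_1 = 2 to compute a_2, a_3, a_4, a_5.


Substitute y = sum_n a_n x^n.
(1 - 3 x^2) y'' contributes (n+2)(n+1) a_{n+2} - 3 n(n-1) a_n at x^n.
x y'(x) contributes n a_n at x^n.
7 y(x) contributes 7 a_n at x^n.
Matching x^n: (n+2)(n+1) a_{n+2} + (-3 n(n-1) + n + 7) a_n = 0.
Thus a_{n+2} = (3 n(n-1) - n - 7) / ((n+1)(n+2)) * a_n.

Check with a_0 = 2, a_1 = 2 (apply the recurrence for n = 0, 1, 2, 3): a_0 = 2, a_1 = 2, a_2 = -7, a_3 = -8/3, a_4 = 7/4, a_5 = -16/15.

a_(n+2) = (3 n(n-1) - n - 7) / ((n+1)(n+2)) * a_n; check: a_0 = 2, a_1 = 2, a_2 = -7, a_3 = -8/3, a_4 = 7/4, a_5 = -16/15


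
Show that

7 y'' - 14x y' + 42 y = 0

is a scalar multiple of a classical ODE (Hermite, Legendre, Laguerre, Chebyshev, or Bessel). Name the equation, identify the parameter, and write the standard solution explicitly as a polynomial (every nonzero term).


All three coefficients share the factor 7; dividing through by 7 gives  y'' - 2x y' + 6 y = 0.
This matches the Hermite equation y'' - 2x y' + 2n y = 0 with 2n = 6, so n = 3; the polynomial solution is H_3(x).
With y = sum_k a_k x^k, matching x^k gives (k+2)(k+1) a_{k+2} = 2(k - n) a_k = 2(k - 3) a_k. The right side vanishes at k = 3, so the series with the parity of 3 terminates at degree 3.
Standard normalization: leading coefficient of H_n is 2^n, so a_3 = 2^3 = 8. Work downward with a_k = (k+1)(k+2) a_{k+2} / (2(k - n)):
  a_1 = (2)(3)(8) / (2(1 - 3)) = 48/(-4) = -12
Hence H_3(x) = 8 x^3 - 12 x.

H_3(x); series = 8 x^3 - 12 x


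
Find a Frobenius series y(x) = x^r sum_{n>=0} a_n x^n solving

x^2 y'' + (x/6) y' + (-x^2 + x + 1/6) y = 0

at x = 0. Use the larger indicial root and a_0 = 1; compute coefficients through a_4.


Write in Frobenius form y'' + (p(x)/x) y' + (q(x)/x^2) y = 0:
  p(x) = 1/6,  q(x) = -x^2 + x + 1/6.
Indicial equation: r(r-1) + (1/6) r + (1/6) = 0 -> roots r_1 = 1/2, r_2 = 1/3.
Take r = r_1 = 1/2. Let y(x) = x^r sum_{n>=0} a_n x^n with a_0 = 1.
Substitute y = x^r sum a_n x^n and match x^{r+n}. The recurrence is
  D(n) a_n + 1 a_{n-1} - 1 a_{n-2} = 0,  where D(n) = (r+n)(r+n-1) + (1/6)(r+n) + (1/6).
  a_n = [-1 a_{n-1} + 1 a_{n-2}] / D(n).
Since the indicial polynomial factors as (r - r_1)(r - r_2), D(n) = (r_1 + n - r_1)(r_1 + n - r_2) = n(n + 1/6).
Evaluating step by step (a_0 = 1):
  n = 1: D(1) = 1(1 + 1/6) = 7/6; numerator = -1(1) = -1; a_1 = (-1)/(7/6) = -6/7
  n = 2: D(2) = 2(2 + 1/6) = 13/3; numerator = -1(-6/7) + 1(1) = 13/7; a_2 = (13/7)/(13/3) = 3/7
  n = 3: D(3) = 3(3 + 1/6) = 19/2; numerator = -1(3/7) + 1(-6/7) = -9/7; a_3 = (-9/7)/(19/2) = -18/133
  n = 4: D(4) = 4(4 + 1/6) = 50/3; numerator = -1(-18/133) + 1(3/7) = 75/133; a_4 = (75/133)/(50/3) = 9/266

r = 1/2; a_0 = 1; a_1 = -6/7; a_2 = 3/7; a_3 = -18/133; a_4 = 9/266


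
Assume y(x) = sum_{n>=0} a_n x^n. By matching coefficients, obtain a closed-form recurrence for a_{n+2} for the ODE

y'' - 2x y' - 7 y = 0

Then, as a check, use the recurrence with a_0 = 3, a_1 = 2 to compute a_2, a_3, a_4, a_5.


Substitute y = sum_n a_n x^n.
y''(x) has coefficient (n+2)(n+1) a_{n+2} at x^n;
-2 x y'(x) has coefficient -2 n a_n at x^n (shift);
-7 y(x) has coefficient -7 a_n at x^n.
Matching x^n: (n+2)(n+1) a_{n+2} + (-2n - 7) a_n = 0.
Thus a_{n+2} = (2n + 7) / ((n+1)(n+2)) * a_n.

Check with a_0 = 3, a_1 = 2 (apply the recurrence for n = 0, 1, 2, 3): a_0 = 3, a_1 = 2, a_2 = 21/2, a_3 = 3, a_4 = 77/8, a_5 = 39/20.

a_(n+2) = (2n + 7) / ((n+1)(n+2)) * a_n; check: a_0 = 3, a_1 = 2, a_2 = 21/2, a_3 = 3, a_4 = 77/8, a_5 = 39/20


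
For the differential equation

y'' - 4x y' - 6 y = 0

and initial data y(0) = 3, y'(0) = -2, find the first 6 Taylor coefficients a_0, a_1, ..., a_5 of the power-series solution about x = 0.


Ansatz: y(x) = sum_{n>=0} a_n x^n, so y'(x) = sum_{n>=1} n a_n x^(n-1) and y''(x) = sum_{n>=2} n(n-1) a_n x^(n-2).
Substitute into P(x) y'' + Q(x) y' + R(x) y = 0 with P(x) = 1, Q(x) = -4x, R(x) = -6, and match powers of x.
Initial conditions: a_0 = 3, a_1 = -2.
Setting the coefficient of each power of x to zero and solving order by order (substituting the coefficients already found):
  x^0: 2 a_2 - 6 a_0 = 0  ->  2 a_2 = 6 a_0 = 18  ->  a_2 = 9
  x^1: 6 a_3 - 10 a_1 = 0  ->  6 a_3 = 10 a_1 = -20  ->  a_3 = -10/3
  x^2: 12 a_4 - 14 a_2 = 0  ->  12 a_4 = 14 a_2 = 126  ->  a_4 = 21/2
  x^3: 20 a_5 - 18 a_3 = 0  ->  20 a_5 = 18 a_3 = -60  ->  a_5 = -3
Truncated series: y(x) = 3 - 2 x + 9 x^2 - (10/3) x^3 + (21/2) x^4 - 3 x^5 + O(x^6).

a_0 = 3; a_1 = -2; a_2 = 9; a_3 = -10/3; a_4 = 21/2; a_5 = -3


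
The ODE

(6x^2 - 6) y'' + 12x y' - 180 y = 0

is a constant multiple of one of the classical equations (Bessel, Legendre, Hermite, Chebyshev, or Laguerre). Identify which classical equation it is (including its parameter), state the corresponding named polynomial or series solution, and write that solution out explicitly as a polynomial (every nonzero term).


All three coefficients share the factor -6; dividing through by -6 gives  (1 - x^2) y'' - 2x y' + 30 y = 0.
This matches the Legendre equation (1 - x^2) y'' - 2x y' + n(n+1) y = 0 (note the -2x y' term) with n(n+1) = 30, so n = 5; the polynomial solution is P_5(x).
With y = sum_k a_k x^k, matching x^k gives (k+2)(k+1) a_{k+2} = [k(k+1) - n(n+1)] a_k = (k - 5)(k + 6) a_k. The right side vanishes at k = 5, so the series with the parity of 5 terminates at degree 5.
Standard normalization (P_n(1) = 1): leading coefficient (2n)!/(2^n (n!)^2) = 3628800/(32*14400) = 63/8, so a_5 = 63/8. Work downward with a_k = (k+1)(k+2) a_{k+2} / ((k - 5)(k + 6)):
  a_3 = (4)(5)(63/8) / ((3 - 5)(3 + 6)) = (315/2)/(-18) = -35/4
  a_1 = (2)(3)(-35/4) / ((1 - 5)(1 + 6)) = (-105/2)/(-28) = 15/8
Hence P_5(x) = 63 x^5/8 - 35 x^3/4 + 15 x/8.

P_5(x); series = 63 x^5/8 - 35 x^3/4 + 15 x/8


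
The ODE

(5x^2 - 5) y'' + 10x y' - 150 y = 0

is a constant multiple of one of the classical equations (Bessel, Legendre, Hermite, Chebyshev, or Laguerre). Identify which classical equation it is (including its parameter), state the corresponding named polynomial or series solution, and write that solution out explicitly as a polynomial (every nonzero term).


All three coefficients share the factor -5; dividing through by -5 gives  (1 - x^2) y'' - 2x y' + 30 y = 0.
This matches the Legendre equation (1 - x^2) y'' - 2x y' + n(n+1) y = 0 (note the -2x y' term) with n(n+1) = 30, so n = 5; the polynomial solution is P_5(x).
With y = sum_k a_k x^k, matching x^k gives (k+2)(k+1) a_{k+2} = [k(k+1) - n(n+1)] a_k = (k - 5)(k + 6) a_k. The right side vanishes at k = 5, so the series with the parity of 5 terminates at degree 5.
Standard normalization (P_n(1) = 1): leading coefficient (2n)!/(2^n (n!)^2) = 3628800/(32*14400) = 63/8, so a_5 = 63/8. Work downward with a_k = (k+1)(k+2) a_{k+2} / ((k - 5)(k + 6)):
  a_3 = (4)(5)(63/8) / ((3 - 5)(3 + 6)) = (315/2)/(-18) = -35/4
  a_1 = (2)(3)(-35/4) / ((1 - 5)(1 + 6)) = (-105/2)/(-28) = 15/8
Hence P_5(x) = 63 x^5/8 - 35 x^3/4 + 15 x/8.

P_5(x); series = 63 x^5/8 - 35 x^3/4 + 15 x/8


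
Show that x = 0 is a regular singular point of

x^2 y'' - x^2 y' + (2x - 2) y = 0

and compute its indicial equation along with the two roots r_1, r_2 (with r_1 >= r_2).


Divide by x^2 to reach normal form y'' + P_1(x) y' + P_2(x) y = 0 with P_1(x) = -1 and P_2(x) = 2/x - 2/x^2.
x = 0 is a singular point because the y-coefficient 2/x - 2/x^2 has a pole at x = 0.
It is a regular singular point because x P_1(x) = p(x) = -x and x^2 P_2(x) = q(x) = 2x - 2 are polynomials, hence analytic at x = 0.
p(0) = 0,  q(0) = -2.
Indicial equation: r(r-1) + p(0) r + q(0) = 0, i.e. r^2 + (p(0) - 1) r + q(0) = 0, i.e. r^2 - 1 r - 2 = 0.
Discriminant: (-1)^2 - 4(-2) = 9, so r = (1 ± 3)/2.
Solving: r_1 = 2, r_2 = -1.

indicial: r^2 - 1 r - 2 = 0; roots r_1 = 2, r_2 = -1


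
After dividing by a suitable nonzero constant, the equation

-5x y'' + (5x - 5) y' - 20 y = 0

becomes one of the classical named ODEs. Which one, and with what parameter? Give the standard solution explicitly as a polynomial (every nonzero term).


All three coefficients share the factor -5; dividing through by -5 gives  x y'' + (1 - x) y' + 4 y = 0.
This matches the Laguerre equation x y'' + (1 - x) y' + n y = 0 with n = 4; the polynomial solution is L_4(x).
With y = sum_k a_k x^k, matching x^k gives (k+1)k a_{k+1} + (k+1) a_{k+1} - k a_k + n a_k = 0, i.e. (k+1)^2 a_{k+1} = (k - n) a_k = (k - 4) a_k. The right side vanishes at k = 4, so the series terminates at degree 4.
Standard normalization L_n(0) = 1 gives a_0 = 1. Work upward with a_{k+1} = (k - 4) a_k / (k+1)^2:
  a_1 = (0 - 4)(1) / 1^2 = -4/1 = -4
  a_2 = (1 - 4)(-4) / 2^2 = 12/4 = 3
  a_3 = (2 - 4)(3) / 3^2 = -6/9 = -2/3
  a_4 = (3 - 4)(-2/3) / 4^2 = (2/3)/16 = 1/24
Hence L_4(x) = x^4/24 - 2 x^3/3 + 3 x^2 - 4 x + 1.

L_4(x); series = x^4/24 - 2 x^3/3 + 3 x^2 - 4 x + 1


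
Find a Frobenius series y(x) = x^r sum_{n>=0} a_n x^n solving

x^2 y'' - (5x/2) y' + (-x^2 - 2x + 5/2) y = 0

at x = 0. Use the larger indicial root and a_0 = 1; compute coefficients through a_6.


Write in Frobenius form y'' + (p(x)/x) y' + (q(x)/x^2) y = 0:
  p(x) = -5/2,  q(x) = -x^2 - 2x + 5/2.
Indicial equation: r(r-1) + (-5/2) r + (5/2) = 0 -> roots r_1 = 5/2, r_2 = 1.
Take r = r_1 = 5/2. Let y(x) = x^r sum_{n>=0} a_n x^n with a_0 = 1.
Substitute y = x^r sum a_n x^n and match x^{r+n}. The recurrence is
  D(n) a_n - 2 a_{n-1} - 1 a_{n-2} = 0,  where D(n) = (r+n)(r+n-1) + (-5/2)(r+n) + (5/2).
  a_n = [2 a_{n-1} + 1 a_{n-2}] / D(n).
Since the indicial polynomial factors as (r - r_1)(r - r_2), D(n) = (r_1 + n - r_1)(r_1 + n - r_2) = n(n + 3/2).
Evaluating step by step (a_0 = 1):
  n = 1: D(1) = 1(1 + 3/2) = 5/2; numerator = 2(1) = 2; a_1 = (2)/(5/2) = 4/5
  n = 2: D(2) = 2(2 + 3/2) = 7; numerator = 2(4/5) + 1(1) = 13/5; a_2 = (13/5)/(7) = 13/35
  n = 3: D(3) = 3(3 + 3/2) = 27/2; numerator = 2(13/35) + 1(4/5) = 54/35; a_3 = (54/35)/(27/2) = 4/35
  n = 4: D(4) = 4(4 + 3/2) = 22; numerator = 2(4/35) + 1(13/35) = 3/5; a_4 = (3/5)/(22) = 3/110
  n = 5: D(5) = 5(5 + 3/2) = 65/2; numerator = 2(3/110) + 1(4/35) = 13/77; a_5 = (13/77)/(65/2) = 2/385
  n = 6: D(6) = 6(6 + 3/2) = 45; numerator = 2(2/385) + 1(3/110) = 29/770; a_6 = (29/770)/(45) = 29/34650

r = 5/2; a_0 = 1; a_1 = 4/5; a_2 = 13/35; a_3 = 4/35; a_4 = 3/110; a_5 = 2/385; a_6 = 29/34650


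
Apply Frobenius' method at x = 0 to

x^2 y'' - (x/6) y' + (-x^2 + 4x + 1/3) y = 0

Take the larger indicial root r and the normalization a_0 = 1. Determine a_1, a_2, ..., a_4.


Write in Frobenius form y'' + (p(x)/x) y' + (q(x)/x^2) y = 0:
  p(x) = -1/6,  q(x) = -x^2 + 4x + 1/3.
Indicial equation: r(r-1) + (-1/6) r + (1/3) = 0 -> roots r_1 = 2/3, r_2 = 1/2.
Take r = r_1 = 2/3. Let y(x) = x^r sum_{n>=0} a_n x^n with a_0 = 1.
Substitute y = x^r sum a_n x^n and match x^{r+n}. The recurrence is
  D(n) a_n + 4 a_{n-1} - 1 a_{n-2} = 0,  where D(n) = (r+n)(r+n-1) + (-1/6)(r+n) + (1/3).
  a_n = [-4 a_{n-1} + 1 a_{n-2}] / D(n).
Since the indicial polynomial factors as (r - r_1)(r - r_2), D(n) = (r_1 + n - r_1)(r_1 + n - r_2) = n(n + 1/6).
Evaluating step by step (a_0 = 1):
  n = 1: D(1) = 1(1 + 1/6) = 7/6; numerator = -4(1) = -4; a_1 = (-4)/(7/6) = -24/7
  n = 2: D(2) = 2(2 + 1/6) = 13/3; numerator = -4(-24/7) + 1(1) = 103/7; a_2 = (103/7)/(13/3) = 309/91
  n = 3: D(3) = 3(3 + 1/6) = 19/2; numerator = -4(309/91) + 1(-24/7) = -1548/91; a_3 = (-1548/91)/(19/2) = -3096/1729
  n = 4: D(4) = 4(4 + 1/6) = 50/3; numerator = -4(-3096/1729) + 1(309/91) = 18255/1729; a_4 = (18255/1729)/(50/3) = 10953/17290

r = 2/3; a_0 = 1; a_1 = -24/7; a_2 = 309/91; a_3 = -3096/1729; a_4 = 10953/17290


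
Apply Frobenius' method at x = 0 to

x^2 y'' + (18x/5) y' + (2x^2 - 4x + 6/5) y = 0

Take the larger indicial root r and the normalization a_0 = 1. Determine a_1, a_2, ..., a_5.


Write in Frobenius form y'' + (p(x)/x) y' + (q(x)/x^2) y = 0:
  p(x) = 18/5,  q(x) = 2x^2 - 4x + 6/5.
Indicial equation: r(r-1) + (18/5) r + (6/5) = 0 -> roots r_1 = -3/5, r_2 = -2.
Take r = r_1 = -3/5. Let y(x) = x^r sum_{n>=0} a_n x^n with a_0 = 1.
Substitute y = x^r sum a_n x^n and match x^{r+n}. The recurrence is
  D(n) a_n - 4 a_{n-1} + 2 a_{n-2} = 0,  where D(n) = (r+n)(r+n-1) + (18/5)(r+n) + (6/5).
  a_n = [4 a_{n-1} - 2 a_{n-2}] / D(n).
Since the indicial polynomial factors as (r - r_1)(r - r_2), D(n) = (r_1 + n - r_1)(r_1 + n - r_2) = n(n + 7/5).
Evaluating step by step (a_0 = 1):
  n = 1: D(1) = 1(1 + 7/5) = 12/5; numerator = 4(1) = 4; a_1 = (4)/(12/5) = 5/3
  n = 2: D(2) = 2(2 + 7/5) = 34/5; numerator = 4(5/3) - 2(1) = 14/3; a_2 = (14/3)/(34/5) = 35/51
  n = 3: D(3) = 3(3 + 7/5) = 66/5; numerator = 4(35/51) - 2(5/3) = -10/17; a_3 = (-10/17)/(66/5) = -25/561
  n = 4: D(4) = 4(4 + 7/5) = 108/5; numerator = 4(-25/561) - 2(35/51) = -290/187; a_4 = (-290/187)/(108/5) = -725/10098
  n = 5: D(5) = 5(5 + 7/5) = 32; numerator = 4(-725/10098) - 2(-25/561) = -1000/5049; a_5 = (-1000/5049)/(32) = -125/20196

r = -3/5; a_0 = 1; a_1 = 5/3; a_2 = 35/51; a_3 = -25/561; a_4 = -725/10098; a_5 = -125/20196


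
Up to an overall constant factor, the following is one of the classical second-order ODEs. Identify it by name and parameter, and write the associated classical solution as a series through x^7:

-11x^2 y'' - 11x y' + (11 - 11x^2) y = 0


All three coefficients share the factor -11; dividing through by -11 gives  x^2 y'' + x y' + (x^2 - 1) y = 0.
This matches the Bessel equation x^2 y'' + x y' + (x^2 - nu^2) y = 0 with nu^2 = 1, so nu = 1; the solution bounded at x = 0 is J_1(x).
Frobenius at x = 0: indicial roots ±nu; for r = nu the recurrence k(k + 2nu) c_k = -c_{k-2} gives the standard series J_nu(x) = sum_{k>=0} (-1)^k / (k! (k+nu)!) (x/2)^(2k+nu). Evaluate the first 4 terms:
  k = 0: (-1)^0 / (0! * 1! * 2^1) x^1 = 1/(1*1*2) x^1 = (1/2) x^1
  k = 1: (-1)^1 / (1! * 2! * 2^3) x^3 = -1/(1*2*8) x^3 = (-1/16) x^3
  k = 2: (-1)^2 / (2! * 3! * 2^5) x^5 = 1/(2*6*32) x^5 = (1/384) x^5
  k = 3: (-1)^3 / (3! * 4! * 2^7) x^7 = -1/(6*24*128) x^7 = (-1/18432) x^7
Hence J_1(x) = -x^7/18432 + x^5/384 - x^3/16 + x/2 + ....

J_1(x); series = -x^7/18432 + x^5/384 - x^3/16 + x/2


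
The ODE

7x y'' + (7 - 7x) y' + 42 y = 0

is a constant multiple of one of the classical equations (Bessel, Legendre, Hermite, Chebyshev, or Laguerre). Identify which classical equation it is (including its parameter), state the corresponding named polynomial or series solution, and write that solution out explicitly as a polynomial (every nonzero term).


All three coefficients share the factor 7; dividing through by 7 gives  x y'' + (1 - x) y' + 6 y = 0.
This matches the Laguerre equation x y'' + (1 - x) y' + n y = 0 with n = 6; the polynomial solution is L_6(x).
With y = sum_k a_k x^k, matching x^k gives (k+1)k a_{k+1} + (k+1) a_{k+1} - k a_k + n a_k = 0, i.e. (k+1)^2 a_{k+1} = (k - n) a_k = (k - 6) a_k. The right side vanishes at k = 6, so the series terminates at degree 6.
Standard normalization L_n(0) = 1 gives a_0 = 1. Work upward with a_{k+1} = (k - 6) a_k / (k+1)^2:
  a_1 = (0 - 6)(1) / 1^2 = -6/1 = -6
  a_2 = (1 - 6)(-6) / 2^2 = 30/4 = 15/2
  a_3 = (2 - 6)(15/2) / 3^2 = -30/9 = -10/3
  a_4 = (3 - 6)(-10/3) / 4^2 = 10/16 = 5/8
  a_5 = (4 - 6)(5/8) / 5^2 = (-5/4)/25 = -1/20
  a_6 = (5 - 6)(-1/20) / 6^2 = (1/20)/36 = 1/720
Hence L_6(x) = x^6/720 - x^5/20 + 5 x^4/8 - 10 x^3/3 + 15 x^2/2 - 6 x + 1.

L_6(x); series = x^6/720 - x^5/20 + 5 x^4/8 - 10 x^3/3 + 15 x^2/2 - 6 x + 1


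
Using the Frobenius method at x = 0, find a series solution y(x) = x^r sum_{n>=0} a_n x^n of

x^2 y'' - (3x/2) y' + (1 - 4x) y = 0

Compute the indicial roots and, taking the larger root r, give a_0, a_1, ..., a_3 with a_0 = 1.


Write in Frobenius form y'' + (p(x)/x) y' + (q(x)/x^2) y = 0:
  p(x) = -3/2,  q(x) = 1 - 4x.
Indicial equation: r(r-1) + (-3/2) r + (1) = 0 -> roots r_1 = 2, r_2 = 1/2.
Take r = r_1 = 2. Let y(x) = x^r sum_{n>=0} a_n x^n with a_0 = 1.
Substitute y = x^r sum a_n x^n and match x^{r+n}. The recurrence is
  D(n) a_n - 4 a_{n-1} = 0,  where D(n) = (r+n)(r+n-1) + (-3/2)(r+n) + (1).
  a_n = 4 / D(n) * a_{n-1}.
Since the indicial polynomial factors as (r - r_1)(r - r_2), D(n) = (r_1 + n - r_1)(r_1 + n - r_2) = n(n + 3/2).
Evaluating step by step (a_0 = 1):
  n = 1: D(1) = 1(1 + 3/2) = 5/2; numerator = 4(1) = 4; a_1 = (4)/(5/2) = 8/5
  n = 2: D(2) = 2(2 + 3/2) = 7; numerator = 4(8/5) = 32/5; a_2 = (32/5)/(7) = 32/35
  n = 3: D(3) = 3(3 + 3/2) = 27/2; numerator = 4(32/35) = 128/35; a_3 = (128/35)/(27/2) = 256/945

r = 2; a_0 = 1; a_1 = 8/5; a_2 = 32/35; a_3 = 256/945


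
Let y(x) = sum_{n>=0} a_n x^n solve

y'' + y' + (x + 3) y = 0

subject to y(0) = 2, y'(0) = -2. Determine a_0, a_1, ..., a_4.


Ansatz: y(x) = sum_{n>=0} a_n x^n, so y'(x) = sum_{n>=1} n a_n x^(n-1) and y''(x) = sum_{n>=2} n(n-1) a_n x^(n-2).
Substitute into P(x) y'' + Q(x) y' + R(x) y = 0 with P(x) = 1, Q(x) = 1, R(x) = x + 3, and match powers of x.
Initial conditions: a_0 = 2, a_1 = -2.
Setting the coefficient of each power of x to zero and solving order by order (substituting the coefficients already found):
  x^0: 2 a_2 + a_1 + 3 a_0 = 0  ->  2 a_2 = -a_1 - 3 a_0 = -4  ->  a_2 = -2
  x^1: 6 a_3 + 2 a_2 + 3 a_1 + a_0 = 0  ->  6 a_3 = -2 a_2 - 3 a_1 - a_0 = 8  ->  a_3 = 4/3
  x^2: 12 a_4 + 3 a_3 + 3 a_2 + a_1 = 0  ->  12 a_4 = -3 a_3 - 3 a_2 - a_1 = 4  ->  a_4 = 1/3
Truncated series: y(x) = 2 - 2 x - 2 x^2 + (4/3) x^3 + (1/3) x^4 + O(x^5).

a_0 = 2; a_1 = -2; a_2 = -2; a_3 = 4/3; a_4 = 1/3


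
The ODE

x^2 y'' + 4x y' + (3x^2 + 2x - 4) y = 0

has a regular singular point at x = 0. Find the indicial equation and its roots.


Divide by x^2 to reach normal form y'' + P_1(x) y' + P_2(x) y = 0 with P_1(x) = 4/x and P_2(x) = 3 + 2/x - 4/x^2.
x = 0 is a singular point because the y'-coefficient 4/x has a pole at x = 0 and the y-coefficient 3 + 2/x - 4/x^2 has a pole at x = 0.
It is a regular singular point because x P_1(x) = p(x) = 4 and x^2 P_2(x) = q(x) = 3x^2 + 2x - 4 are polynomials, hence analytic at x = 0.
p(0) = 4,  q(0) = -4.
Indicial equation: r(r-1) + p(0) r + q(0) = 0, i.e. r^2 + (p(0) - 1) r + q(0) = 0, i.e. r^2 + 3 r - 4 = 0.
Discriminant: (3)^2 - 4(-4) = 25, so r = (-3 ± 5)/2.
Solving: r_1 = 1, r_2 = -4.

indicial: r^2 + 3 r - 4 = 0; roots r_1 = 1, r_2 = -4


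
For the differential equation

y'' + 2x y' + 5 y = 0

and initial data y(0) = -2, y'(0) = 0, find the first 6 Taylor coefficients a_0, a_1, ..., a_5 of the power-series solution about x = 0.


Ansatz: y(x) = sum_{n>=0} a_n x^n, so y'(x) = sum_{n>=1} n a_n x^(n-1) and y''(x) = sum_{n>=2} n(n-1) a_n x^(n-2).
Substitute into P(x) y'' + Q(x) y' + R(x) y = 0 with P(x) = 1, Q(x) = 2x, R(x) = 5, and match powers of x.
Initial conditions: a_0 = -2, a_1 = 0.
Setting the coefficient of each power of x to zero and solving order by order (substituting the coefficients already found):
  x^0: 2 a_2 + 5 a_0 = 0  ->  2 a_2 = -5 a_0 = 10  ->  a_2 = 5
  x^1: 6 a_3 + 7 a_1 = 0  ->  6 a_3 = -7 a_1 = 0  ->  a_3 = 0
  x^2: 12 a_4 + 9 a_2 = 0  ->  12 a_4 = -9 a_2 = -45  ->  a_4 = -15/4
  x^3: 20 a_5 + 11 a_3 = 0  ->  20 a_5 = -11 a_3 = 0  ->  a_5 = 0
Truncated series: y(x) = -2 + 5 x^2 - (15/4) x^4 + O(x^6).

a_0 = -2; a_1 = 0; a_2 = 5; a_3 = 0; a_4 = -15/4; a_5 = 0


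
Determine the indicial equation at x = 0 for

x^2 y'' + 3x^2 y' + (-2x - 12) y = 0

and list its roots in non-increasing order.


Divide by x^2 to reach normal form y'' + P_1(x) y' + P_2(x) y = 0 with P_1(x) = 3 and P_2(x) = -2/x - 12/x^2.
x = 0 is a singular point because the y-coefficient -2/x - 12/x^2 has a pole at x = 0.
It is a regular singular point because x P_1(x) = p(x) = 3x and x^2 P_2(x) = q(x) = -2x - 12 are polynomials, hence analytic at x = 0.
p(0) = 0,  q(0) = -12.
Indicial equation: r(r-1) + p(0) r + q(0) = 0, i.e. r^2 + (p(0) - 1) r + q(0) = 0, i.e. r^2 - 1 r - 12 = 0.
Discriminant: (-1)^2 - 4(-12) = 49, so r = (1 ± 7)/2.
Solving: r_1 = 4, r_2 = -3.

indicial: r^2 - 1 r - 12 = 0; roots r_1 = 4, r_2 = -3


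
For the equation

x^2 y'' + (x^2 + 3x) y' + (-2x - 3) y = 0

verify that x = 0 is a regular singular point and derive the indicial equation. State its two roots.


Divide by x^2 to reach normal form y'' + P_1(x) y' + P_2(x) y = 0 with P_1(x) = 1 + 3/x and P_2(x) = -2/x - 3/x^2.
x = 0 is a singular point because the y'-coefficient 1 + 3/x has a pole at x = 0 and the y-coefficient -2/x - 3/x^2 has a pole at x = 0.
It is a regular singular point because x P_1(x) = p(x) = x + 3 and x^2 P_2(x) = q(x) = -2x - 3 are polynomials, hence analytic at x = 0.
p(0) = 3,  q(0) = -3.
Indicial equation: r(r-1) + p(0) r + q(0) = 0, i.e. r^2 + (p(0) - 1) r + q(0) = 0, i.e. r^2 + 2 r - 3 = 0.
Discriminant: (2)^2 - 4(-3) = 16, so r = (-2 ± 4)/2.
Solving: r_1 = 1, r_2 = -3.

indicial: r^2 + 2 r - 3 = 0; roots r_1 = 1, r_2 = -3
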